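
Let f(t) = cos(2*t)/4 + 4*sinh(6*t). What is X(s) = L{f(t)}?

The transform is linear, so treat each term independently.
(1/4)·[L{cos(2t)} = s/(s^2 + 4)]; (4)·[L{sinh(6t)} = 6/(s^2 - 36)].

X(s) = s/(4*(s^2 + 4)) + 24/(s^2 - 36)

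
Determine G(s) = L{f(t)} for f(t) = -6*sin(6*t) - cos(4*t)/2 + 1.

G(s) = -s/(2*(s^2 + 16)) - 36/(s^2 + 36) + 1/s

The transform is linear, so treat each term independently.
L{1} = 1/s; (-1/2)·[L{cos(4t)} = s/(s^2 + 16)]; (-6)·[L{sin(6t)} = 6/(s^2 + 36)].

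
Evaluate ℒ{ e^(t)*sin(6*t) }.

L{sin(6t)} = 6/(s^2 + 36).
By the first shifting theorem, multiplying by e^(t) replaces s with s - 1.

6/((s - 1)^2 + 36)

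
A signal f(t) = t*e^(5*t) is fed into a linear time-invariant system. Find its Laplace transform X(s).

X(s) = (s - 5)^(-2)

L{e^(5t)} = 1/(s - 5).
Then apply L{t·g(t)} = -d/ds[G(s)] with G(s) = 1/(s - 5):
differentiating 1 time and applying the sign gives (s - 5)^(-2).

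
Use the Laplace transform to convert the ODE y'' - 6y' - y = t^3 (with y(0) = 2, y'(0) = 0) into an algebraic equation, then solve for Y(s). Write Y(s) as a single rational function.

Laplace-transform each side.
Using L{y''} = s^2 Y - s·y(0) - y'(0) and L{y'} = sY - y(0), with y(0) = 2, y'(0) = 0, the left side becomes (s^2 - 6*s - 1)Y - (2*s - 12).
The right side is L{t^3} = 6/s^4.
So (s^2 - 6*s - 1)Y = 6/s^4 + (2*s - 12).
Solve for Y(s) and write it as one ratio of polynomials.

Y(s) = (2*s^5 - 12*s^4 + 6)/(s^6 - 6*s^5 - s^4)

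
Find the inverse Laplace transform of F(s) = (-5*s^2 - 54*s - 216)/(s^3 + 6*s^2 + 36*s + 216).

-5*sin(6*t) - 4*cos(6*t) - exp(-6*t)

Factor the denominator: s^3 + 6*s^2 + 36*s + 216 = (s + 6)*(s^2 + 36).
Partial fraction decomposition gives [-1/(s + 6)] + [-4*s/(s^2 + 36)] + [-30/(s^2 + 36)].
Invert each term: -1/(s + 6) ↔ -e^(-6t); -4·s/(s^2 + 36) ↔ -4cos(6t); -5·6/(s^2 + 36) ↔ -5sin(6t).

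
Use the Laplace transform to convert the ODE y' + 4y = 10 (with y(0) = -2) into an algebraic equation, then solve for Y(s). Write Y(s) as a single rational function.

Transform both sides with L{·}.
The derivative rules (L{y'} = sY - y(0) = sY - (-2)) turn the left side into (s + 4)Y - (-2).
The right side is L{10} = 10/s.
So (s + 4)Y = 10/s + (-2).
Solve for Y(s) and write it as one ratio of polynomials.

Y(s) = (-2*s + 10)/(s^2 + 4*s)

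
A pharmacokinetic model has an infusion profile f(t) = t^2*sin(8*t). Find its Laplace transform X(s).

X(s) = 16*(3*s^2 - 64)/(s^2 + 64)^3

L{sin(8t)} = 8/(s^2 + 64).
Then apply L{t^2·g(t)} = (-1)^2 d^2/ds^2[G(s)] with G(s) = 8/(s^2 + 64):
differentiating 2 times and applying the sign gives 16*(3*s^2 - 64)/(s^2 + 64)^3.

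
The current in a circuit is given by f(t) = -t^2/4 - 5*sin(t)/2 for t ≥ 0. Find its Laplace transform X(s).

X(s) = -5/(2*(s^2 + 1)) - 1/(2*s^3)

By linearity of the Laplace transform, transform each term separately.
(-1/4)·[L{t^2} = 2!/s^3 = 2/s^3]; (-5/2)·[L{sin(t)} = 1/(s^2 + 1)].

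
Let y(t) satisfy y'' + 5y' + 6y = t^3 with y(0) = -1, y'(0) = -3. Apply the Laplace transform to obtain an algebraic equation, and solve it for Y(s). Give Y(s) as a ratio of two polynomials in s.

Transform both sides with L{·}.
Using L{y''} = s^2 Y - s·y(0) - y'(0) and L{y'} = sY - y(0), with y(0) = -1, y'(0) = -3, the left side becomes (s^2 + 5*s + 6)Y - (-s - 8).
The right side is L{t^3} = 6/s^4.
So (s^2 + 5*s + 6)Y = 6/s^4 + (-s - 8).
Isolate Y and clear denominators.

Y(s) = (-s^5 - 8*s^4 + 6)/(s^6 + 5*s^5 + 6*s^4)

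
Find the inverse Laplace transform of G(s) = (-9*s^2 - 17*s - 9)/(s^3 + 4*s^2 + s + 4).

Factor the denominator: s^3 + 4*s^2 + s + 4 = (s + 4)*(s^2 + 1).
Partial fraction decomposition gives [-5/(s + 4)] + [-4*s/(s^2 + 1)] + [-1/(s^2 + 1)].
Invert each term: -5/(s + 4) ↔ -5e^(-4t); -4·s/(s^2 + 1) ↔ -4cos(t); -1·1/(s^2 + 1) ↔ -sin(t).

-sin(t) - 4*cos(t) - 5*exp(-4*t)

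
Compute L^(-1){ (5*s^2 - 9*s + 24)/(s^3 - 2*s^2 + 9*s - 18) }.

2*exp(2*t) - sin(3*t) + 3*cos(3*t)

Factor the denominator: s^3 - 2*s^2 + 9*s - 18 = (s - 2)*(s^2 + 9).
Partial fraction decomposition gives [2/(s - 2)] + [3*s/(s^2 + 9)] + [-3/(s^2 + 9)].
Invert each term: 2/(s - 2) ↔ 2e^(2t); 3·s/(s^2 + 9) ↔ 3cos(3t); -1·3/(s^2 + 9) ↔ -sin(3t).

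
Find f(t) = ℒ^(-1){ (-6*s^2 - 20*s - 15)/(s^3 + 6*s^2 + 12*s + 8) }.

Factor the denominator: s^3 + 6*s^2 + 12*s + 8 = (s + 2)^3.
Partial fraction decomposition gives [-6/(s + 2)] + [4/(s + 2)^2] + [(s + 2)^(-3)].
Invert each term: -6/(s + 2) ↔ -6e^(-2t); 4/(s + 2)^2 ↔ 4t·e^(-2t); 1/(s + 2)^3 ↔ (1/2)t^2·e^(-2t).

f(t) = t^2*exp(-2*t)/2 + 4*t*exp(-2*t) - 6*exp(-2*t)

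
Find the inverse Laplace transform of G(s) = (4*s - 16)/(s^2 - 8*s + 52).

4*exp(4*t)*cos(6*t)

Rewrite the denominator: s^2 - 8*s + 52 = (s - 4)^2 + 36.
The form in (s - 4) signals a first-shifting-theorem factor e^(4t).
Since L{cos(6t)} = s/(s^2 + 36), the inverse is e^(4*t)*cos(6*t), scaled by 4.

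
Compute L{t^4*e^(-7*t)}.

L{t^4} = 4!/s^5 = 24/s^5.
By the first shifting theorem, multiplying by e^(-7t) replaces s with s + 7.

24/(s + 7)^5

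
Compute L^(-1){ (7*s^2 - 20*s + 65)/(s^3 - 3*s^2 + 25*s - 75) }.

Factor the denominator: s^3 - 3*s^2 + 25*s - 75 = (s - 3)*(s^2 + 25).
Partial fraction decomposition gives [2/(s - 3)] + [5*s/(s^2 + 25)] + [-5/(s^2 + 25)].
Invert each term: 2/(s - 3) ↔ 2e^(3t); 5·s/(s^2 + 25) ↔ 5cos(5t); -1·5/(s^2 + 25) ↔ -sin(5t).

2*exp(3*t) - sin(5*t) + 5*cos(5*t)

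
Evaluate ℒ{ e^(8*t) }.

1/(s - 8)

L{e^(8t)} = 1/(s - 8).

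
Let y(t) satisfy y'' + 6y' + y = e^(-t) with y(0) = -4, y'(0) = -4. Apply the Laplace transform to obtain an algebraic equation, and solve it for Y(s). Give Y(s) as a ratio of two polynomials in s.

Y(s) = (-4*s^2 - 32*s - 27)/(s^3 + 7*s^2 + 7*s + 1)

Transform both sides with L{·}.
With L{y''} = s^2 Y - s·y(0) - y'(0) and L{y'} = sY - y(0), with y(0) = -4, y'(0) = -4: the LHS transforms to (s^2 + 6*s + 1)Y - (-4*s - 28).
The right side is L{e^(-t)} = 1/(s + 1).
So (s^2 + 6*s + 1)Y = 1/(s + 1) + (-4*s - 28).
Isolate Y and clear denominators.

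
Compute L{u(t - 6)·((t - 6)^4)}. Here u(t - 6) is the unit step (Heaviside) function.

24*exp(-6*s)/s^5

By the second shifting theorem, L{u(t - c)·g(t - c)} = e^(-cs)·G(s) with c = 6 and G(s) = L{g(t)}.
L{t^4} = 4!/s^5 = 24/s^5.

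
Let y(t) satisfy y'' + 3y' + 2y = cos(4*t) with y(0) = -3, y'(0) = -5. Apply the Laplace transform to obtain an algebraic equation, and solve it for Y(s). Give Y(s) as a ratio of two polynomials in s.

Transform both sides with L{·}.
The derivative rules (L{y''} = s^2 Y - s·y(0) - y'(0) and L{y'} = sY - y(0), with y(0) = -3, y'(0) = -5) turn the left side into (s^2 + 3*s + 2)Y - (-3*s - 14).
The right side is L{cos(4*t)} = s/(s^2 + 16).
So (s^2 + 3*s + 2)Y = s/(s^2 + 16) + (-3*s - 14).
Isolate Y and clear denominators.

Y(s) = (-3*s^3 - 14*s^2 - 47*s - 224)/(s^4 + 3*s^3 + 18*s^2 + 48*s + 32)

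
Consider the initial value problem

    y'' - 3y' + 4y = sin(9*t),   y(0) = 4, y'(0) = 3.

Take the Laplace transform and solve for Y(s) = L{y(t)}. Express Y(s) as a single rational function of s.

Y(s) = (4*s^3 - 9*s^2 + 324*s - 720)/(s^4 - 3*s^3 + 85*s^2 - 243*s + 324)

Take the Laplace transform of both sides.
Using L{y''} = s^2 Y - s·y(0) - y'(0) and L{y'} = sY - y(0), with y(0) = 4, y'(0) = 3, the left side becomes (s^2 - 3*s + 4)Y - (4*s - 9).
The right side is L{sin(9*t)} = 9/(s^2 + 81).
So (s^2 - 3*s + 4)Y = 9/(s^2 + 81) + (4*s - 9).
Divide through and combine into a single rational function.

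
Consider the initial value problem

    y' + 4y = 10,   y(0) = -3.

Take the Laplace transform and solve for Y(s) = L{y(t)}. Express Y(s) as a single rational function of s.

Y(s) = (-3*s + 10)/(s^2 + 4*s)

Laplace-transform each side.
The derivative rules (L{y'} = sY - y(0) = sY - (-3)) turn the left side into (s + 4)Y - (-3).
The right side is L{10} = 10/s.
So (s + 4)Y = 10/s + (-3).
Isolate Y and clear denominators.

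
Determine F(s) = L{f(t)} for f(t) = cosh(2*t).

L{cosh(2t)} = s/(s^2 - 4).

F(s) = s/(s^2 - 4)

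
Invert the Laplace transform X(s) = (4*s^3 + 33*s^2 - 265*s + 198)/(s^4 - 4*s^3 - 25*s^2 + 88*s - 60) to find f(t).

f(t) = 3*exp(6*t) + 6*exp(2*t) - exp(t) - 4*exp(-5*t)

Factor the denominator: s^4 - 4*s^3 - 25*s^2 + 88*s - 60 = (s - 6)*(s - 2)*(s - 1)*(s + 5).
Partial fraction decomposition gives [6/(s - 2)] + [3/(s - 6)] + [-4/(s + 5)] + [-1/(s - 1)].
Invert each term: 6/(s - 2) ↔ 6e^(2t); 3/(s - 6) ↔ 3e^(6t); -4/(s + 5) ↔ -4e^(-5t); -1/(s - 1) ↔ -e^(t).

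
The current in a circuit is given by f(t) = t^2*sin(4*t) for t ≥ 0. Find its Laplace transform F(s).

F(s) = 8*(3*s^2 - 16)/(s^2 + 16)^3

L{sin(4t)} = 4/(s^2 + 16).
Then apply L{t^2·g(t)} = (-1)^2 d^2/ds^2[G(s)] with G(s) = 4/(s^2 + 16):
differentiating 2 times and applying the sign gives 8*(3*s^2 - 16)/(s^2 + 16)^3.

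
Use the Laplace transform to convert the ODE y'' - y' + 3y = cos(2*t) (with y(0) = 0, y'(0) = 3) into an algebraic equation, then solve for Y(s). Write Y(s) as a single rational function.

Y(s) = (3*s^2 + s + 12)/(s^4 - s^3 + 7*s^2 - 4*s + 12)

Apply the Laplace transform to the equation.
The derivative rules (L{y''} = s^2 Y - s·y(0) - y'(0) and L{y'} = sY - y(0), with y(0) = 0, y'(0) = 3) turn the left side into (s^2 - s + 3)Y - (3).
The right side is L{cos(2*t)} = s/(s^2 + 4).
So (s^2 - s + 3)Y = s/(s^2 + 4) + (3).
Solve for Y(s) and write it as one ratio of polynomials.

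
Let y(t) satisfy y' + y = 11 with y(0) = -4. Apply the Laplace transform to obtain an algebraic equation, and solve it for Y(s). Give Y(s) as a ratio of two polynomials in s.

Transform both sides with L{·}.
With L{y'} = sY - y(0) = sY - (-4): the LHS transforms to (s + 1)Y - (-4).
The right side is L{11} = 11/s.
So (s + 1)Y = 11/s + (-4).
Divide through and combine into a single rational function.

Y(s) = (-4*s + 11)/(s^2 + s)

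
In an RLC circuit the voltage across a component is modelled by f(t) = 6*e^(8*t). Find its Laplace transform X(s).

X(s) = 6/(s - 8)

L{6} = 6/s.
By the first shifting theorem, multiplying by e^(8t) replaces s with s - 8.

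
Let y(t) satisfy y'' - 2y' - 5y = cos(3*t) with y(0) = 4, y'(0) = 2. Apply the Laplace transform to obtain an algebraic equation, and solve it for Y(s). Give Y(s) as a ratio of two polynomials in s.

Take the Laplace transform of both sides.
With L{y''} = s^2 Y - s·y(0) - y'(0) and L{y'} = sY - y(0), with y(0) = 4, y'(0) = 2: the LHS transforms to (s^2 - 2*s - 5)Y - (4*s - 6).
The right side is L{cos(3*t)} = s/(s^2 + 9).
So (s^2 - 2*s - 5)Y = s/(s^2 + 9) + (4*s - 6).
Divide through and combine into a single rational function.

Y(s) = (4*s^3 - 6*s^2 + 37*s - 54)/(s^4 - 2*s^3 + 4*s^2 - 18*s - 45)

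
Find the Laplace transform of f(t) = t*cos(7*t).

(s - 7)*(s + 7)/(s^2 + 49)^2

L{cos(7t)} = s/(s^2 + 49).
Then apply L{t·g(t)} = -d/ds[H(s)] with H(s) = s/(s^2 + 49):
differentiating 1 time and applying the sign gives (s - 7)*(s + 7)/(s^2 + 49)^2.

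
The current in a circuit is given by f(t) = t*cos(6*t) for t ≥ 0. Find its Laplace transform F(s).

L{cos(6t)} = s/(s^2 + 36).
Then apply L{t·g(t)} = -d/ds[G(s)] with G(s) = s/(s^2 + 36):
differentiating 1 time and applying the sign gives (s - 6)*(s + 6)/(s^2 + 36)^2.

F(s) = (s - 6)*(s + 6)/(s^2 + 36)^2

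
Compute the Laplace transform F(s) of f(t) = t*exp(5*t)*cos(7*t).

F(s) = (s - 12)*(s + 2)/(s^2 - 10*s + 74)^2

L{cos(7t)} = s/(s^2 + 49).
Multiplying by e^(5t) shifts s → s - 5, so L{exp(5*t)*cos(7*t)} = (s - 5)/((s - 5)^2 + 49).
Then apply L{t·g(t)} = -d/ds[G(s)] with G(s) = (s - 5)/((s - 5)^2 + 49):
differentiating 1 time and applying the sign gives (s - 12)*(s + 2)/(s^2 - 10*s + 74)^2.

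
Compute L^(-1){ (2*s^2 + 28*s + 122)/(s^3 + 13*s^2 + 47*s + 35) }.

Factor the denominator: s^3 + 13*s^2 + 47*s + 35 = (s + 1)*(s + 5)*(s + 7).
Partial fraction decomposition gives [2/(s + 7)] + [-4/(s + 5)] + [4/(s + 1)].
Invert each term: 2/(s + 7) ↔ 2e^(-7t); -4/(s + 5) ↔ -4e^(-5t); 4/(s + 1) ↔ 4e^(-t).

4*exp(-t) - 4*exp(-5*t) + 2*exp(-7*t)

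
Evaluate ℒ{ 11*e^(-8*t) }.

11/(s + 8)

L{11} = 11/s.
By the first shifting theorem, multiplying by e^(-8t) replaces s with s + 8.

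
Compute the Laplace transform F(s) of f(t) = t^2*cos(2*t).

F(s) = 2*s*(s^2 - 12)/(s^2 + 4)^3

L{cos(2t)} = s/(s^2 + 4).
Then apply L{t^2·g(t)} = (-1)^2 d^2/ds^2[G(s)] with G(s) = s/(s^2 + 4):
differentiating 2 times and applying the sign gives 2*s*(s^2 - 12)/(s^2 + 4)^3.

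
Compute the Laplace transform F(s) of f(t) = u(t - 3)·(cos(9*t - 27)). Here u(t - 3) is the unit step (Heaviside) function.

F(s) = s*exp(-3*s)/(s^2 + 81)

By the second shifting theorem, L{u(t - c)·g(t - c)} = e^(-cs)·G(s) with c = 3 and G(s) = L{g(t)}.
L{cos(9t)} = s/(s^2 + 81).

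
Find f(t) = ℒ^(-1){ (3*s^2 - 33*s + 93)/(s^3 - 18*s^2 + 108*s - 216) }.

Factor the denominator: s^3 - 18*s^2 + 108*s - 216 = (s - 6)^3.
Partial fraction decomposition gives [3/(s - 6)] + [3/(s - 6)^2] + [3/(s - 6)^3].
Invert each term: 3/(s - 6) ↔ 3e^(6t); 3/(s - 6)^2 ↔ 3t·e^(6t); 3/(s - 6)^3 ↔ (3/2)t^2·e^(6t).

f(t) = 3*t^2*exp(6*t)/2 + 3*t*exp(6*t) + 3*exp(6*t)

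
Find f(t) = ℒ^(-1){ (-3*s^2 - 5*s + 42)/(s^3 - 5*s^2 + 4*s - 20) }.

Factor the denominator: s^3 - 5*s^2 + 4*s - 20 = (s - 5)*(s^2 + 4).
Partial fraction decomposition gives [-2/(s - 5)] + [-s/(s^2 + 4)] + [-10/(s^2 + 4)].
Invert each term: -2/(s - 5) ↔ -2e^(5t); -1·s/(s^2 + 4) ↔ -cos(2t); -5·2/(s^2 + 4) ↔ -5sin(2t).

f(t) = -2*exp(5*t) - 5*sin(2*t) - cos(2*t)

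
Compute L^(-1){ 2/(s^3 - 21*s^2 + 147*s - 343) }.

t^2*exp(7*t)

Rewrite the denominator: s^3 - 21*s^2 + 147*s - 343 = (s - 7)^3.
The form in (s - 7) signals a first-shifting-theorem factor e^(7t).
Since L{t^2} = 2!/s^3 = 2/s^3, the inverse is t^2*e^(7*t).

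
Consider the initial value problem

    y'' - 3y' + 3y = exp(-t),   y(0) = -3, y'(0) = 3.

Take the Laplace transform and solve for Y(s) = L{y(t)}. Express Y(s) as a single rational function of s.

Y(s) = (-3*s^2 + 9*s + 13)/(s^3 - 2*s^2 + 3)

Transform both sides with L{·}.
The derivative rules (L{y''} = s^2 Y - s·y(0) - y'(0) and L{y'} = sY - y(0), with y(0) = -3, y'(0) = 3) turn the left side into (s^2 - 3*s + 3)Y - (-3*s + 12).
The right side is L{exp(-t)} = 1/(s + 1).
So (s^2 - 3*s + 3)Y = 1/(s + 1) + (-3*s + 12).
Divide through and combine into a single rational function.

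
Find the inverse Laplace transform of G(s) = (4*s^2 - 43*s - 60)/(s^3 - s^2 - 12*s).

Factor the denominator: s^3 - s^2 - 12*s = s*(s - 4)*(s + 3).
Partial fraction decomposition gives [5/(s + 3)] + [5/s] + [-6/(s - 4)].
Invert each term: 5/(s + 3) ↔ 5e^(-3t); 5/(s - 0) ↔ 5e^(0t); -6/(s - 4) ↔ -6e^(4t).

-6*exp(4*t) + 5 + 5*exp(-3*t)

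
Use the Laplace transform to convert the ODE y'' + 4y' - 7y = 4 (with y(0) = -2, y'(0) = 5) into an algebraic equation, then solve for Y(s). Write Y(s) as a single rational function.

Transform both sides with L{·}.
Using L{y''} = s^2 Y - s·y(0) - y'(0) and L{y'} = sY - y(0), with y(0) = -2, y'(0) = 5, the left side becomes (s^2 + 4*s - 7)Y - (-2*s - 3).
The right side is L{4} = 4/s.
So (s^2 + 4*s - 7)Y = 4/s + (-2*s - 3).
Divide through and combine into a single rational function.

Y(s) = (-2*s^2 - 3*s + 4)/(s^3 + 4*s^2 - 7*s)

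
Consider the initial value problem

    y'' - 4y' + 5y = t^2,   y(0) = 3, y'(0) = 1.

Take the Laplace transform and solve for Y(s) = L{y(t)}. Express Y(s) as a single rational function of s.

Laplace-transform each side.
Using L{y''} = s^2 Y - s·y(0) - y'(0) and L{y'} = sY - y(0), with y(0) = 3, y'(0) = 1, the left side becomes (s^2 - 4*s + 5)Y - (3*s - 11).
The right side is L{t^2} = 2/s^3.
So (s^2 - 4*s + 5)Y = 2/s^3 + (3*s - 11).
Isolate Y and clear denominators.

Y(s) = (3*s^4 - 11*s^3 + 2)/(s^5 - 4*s^4 + 5*s^3)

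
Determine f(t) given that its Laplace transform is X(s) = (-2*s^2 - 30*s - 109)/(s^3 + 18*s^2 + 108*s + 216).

f(t) = -t^2*exp(-6*t)/2 - 6*t*exp(-6*t) - 2*exp(-6*t)

Factor the denominator: s^3 + 18*s^2 + 108*s + 216 = (s + 6)^3.
Partial fraction decomposition gives [-2/(s + 6)] + [-6/(s + 6)^2] + [-1/(s + 6)^3].
Invert each term: -2/(s + 6) ↔ -2e^(-6t); -6/(s + 6)^2 ↔ -6t·e^(-6t); -1/(s + 6)^3 ↔ (-1/2)t^2·e^(-6t).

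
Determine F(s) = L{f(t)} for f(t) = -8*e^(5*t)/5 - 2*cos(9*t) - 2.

F(s) = -2*s/(s^2 + 81) - 8/(5*(s - 5)) - 2/s

By linearity of the Laplace transform, transform each term separately.
(-2)·[L{cos(9t)} = s/(s^2 + 81)]; (-8/5)·[L{e^(5t)} = 1/(s - 5)]; L{-2} = -2/s.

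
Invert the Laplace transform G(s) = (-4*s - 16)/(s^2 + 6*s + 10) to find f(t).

Complete the square in the denominator: s^2 + 6*s + 10 = (s + 3)^2 + 1^2.
Split the numerator to match: -4*s - 16 = -4·(s + 3) - 4·1.
Invert each term: -4·(s + 3)/((s + 3)^2 + 1) ↔ -4e^(-3t)cos(t); -4·1/((s + 3)^2 + 1) ↔ -4e^(-3t)sin(t).

f(t) = -4*exp(-3*t)*sin(t) - 4*exp(-3*t)*cos(t)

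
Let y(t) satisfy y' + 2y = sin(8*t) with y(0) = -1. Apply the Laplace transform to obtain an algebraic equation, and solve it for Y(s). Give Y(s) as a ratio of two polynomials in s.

Y(s) = (-s^2 - 56)/(s^3 + 2*s^2 + 64*s + 128)

Take the Laplace transform of both sides.
Using L{y'} = sY - y(0) = sY - (-1), the left side becomes (s + 2)Y - (-1).
The right side is L{sin(8*t)} = 8/(s^2 + 64).
So (s + 2)Y = 8/(s^2 + 64) + (-1).
Isolate Y and clear denominators.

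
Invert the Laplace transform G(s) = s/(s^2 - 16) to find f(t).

f(t) = cosh(4*t)

Since L{cosh(4t)} = s/(s^2 - 16), the inverse is cosh(4*t).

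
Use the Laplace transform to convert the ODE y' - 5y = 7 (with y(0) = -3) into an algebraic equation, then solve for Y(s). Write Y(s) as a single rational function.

Y(s) = (-3*s + 7)/(s^2 - 5*s)

Apply the Laplace transform to the equation.
With L{y'} = sY - y(0) = sY - (-3): the LHS transforms to (s - 5)Y - (-3).
The right side is L{7} = 7/s.
So (s - 5)Y = 7/s + (-3).
Divide through and combine into a single rational function.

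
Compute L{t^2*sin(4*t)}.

L{sin(4t)} = 4/(s^2 + 16).
Then apply L{t^2·g(t)} = (-1)^2 d^2/ds^2[G(s)] with G(s) = 4/(s^2 + 16):
differentiating 2 times and applying the sign gives 8*(3*s^2 - 16)/(s^2 + 16)^3.

8*(3*s^2 - 16)/(s^2 + 16)^3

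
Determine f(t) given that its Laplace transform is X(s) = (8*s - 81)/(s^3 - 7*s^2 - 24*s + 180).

f(t) = -3*t*exp(6*t) + exp(6*t) - exp(-5*t)

Factor the denominator: s^3 - 7*s^2 - 24*s + 180 = (s - 6)^2*(s + 5).
Partial fraction decomposition gives [1/(s - 6)] + [-3/(s - 6)^2] + [-1/(s + 5)].
Invert each term: 1/(s - 6) ↔ e^(6t); -3/(s - 6)^2 ↔ -3t·e^(6t); -1/(s + 5) ↔ -e^(-5t).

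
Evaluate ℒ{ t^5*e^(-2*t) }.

L{t^5} = 5!/s^6 = 120/s^6.
By the first shifting theorem, multiplying by e^(-2t) replaces s with s + 2.

120/(s + 2)^6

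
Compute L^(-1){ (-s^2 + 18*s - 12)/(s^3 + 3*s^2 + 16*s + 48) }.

Factor the denominator: s^3 + 3*s^2 + 16*s + 48 = (s + 3)*(s^2 + 16).
Partial fraction decomposition gives [-3/(s + 3)] + [2*s/(s^2 + 16)] + [12/(s^2 + 16)].
Invert each term: -3/(s + 3) ↔ -3e^(-3t); 2·s/(s^2 + 16) ↔ 2cos(4t); 3·4/(s^2 + 16) ↔ 3sin(4t).

3*sin(4*t) + 2*cos(4*t) - 3*exp(-3*t)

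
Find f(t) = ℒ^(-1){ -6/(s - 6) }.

Since L{e^(6t)} = 1/(s - 6), the inverse is exp(6*t), scaled by -6.

f(t) = -6*exp(6*t)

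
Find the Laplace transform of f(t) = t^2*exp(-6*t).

2/(s + 6)^3

L{e^(-6t)} = 1/(s + 6).
Then apply L{t^2·g(t)} = (-1)^2 d^2/ds^2[G(s)] with G(s) = 1/(s + 6):
differentiating 2 times and applying the sign gives 2/(s + 6)^3.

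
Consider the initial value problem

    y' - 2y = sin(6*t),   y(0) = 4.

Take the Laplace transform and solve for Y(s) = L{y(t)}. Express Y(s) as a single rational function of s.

Y(s) = (4*s^2 + 150)/(s^3 - 2*s^2 + 36*s - 72)

Take the Laplace transform of both sides.
With L{y'} = sY - y(0) = sY - 4: the LHS transforms to (s - 2)Y - (4).
The right side is L{sin(6*t)} = 6/(s^2 + 36).
So (s - 2)Y = 6/(s^2 + 36) + (4).
Solve for Y(s) and write it as one ratio of polynomials.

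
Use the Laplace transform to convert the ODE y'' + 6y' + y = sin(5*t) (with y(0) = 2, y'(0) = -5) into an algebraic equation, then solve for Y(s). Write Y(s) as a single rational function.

Y(s) = (2*s^3 + 7*s^2 + 50*s + 180)/(s^4 + 6*s^3 + 26*s^2 + 150*s + 25)

Take the Laplace transform of both sides.
Using L{y''} = s^2 Y - s·y(0) - y'(0) and L{y'} = sY - y(0), with y(0) = 2, y'(0) = -5, the left side becomes (s^2 + 6*s + 1)Y - (2*s + 7).
The right side is L{sin(5*t)} = 5/(s^2 + 25).
So (s^2 + 6*s + 1)Y = 5/(s^2 + 25) + (2*s + 7).
Divide through and combine into a single rational function.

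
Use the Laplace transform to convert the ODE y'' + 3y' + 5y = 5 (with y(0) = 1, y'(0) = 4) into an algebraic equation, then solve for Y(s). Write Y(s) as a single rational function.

Take the Laplace transform of both sides.
Using L{y''} = s^2 Y - s·y(0) - y'(0) and L{y'} = sY - y(0), with y(0) = 1, y'(0) = 4, the left side becomes (s^2 + 3*s + 5)Y - (s + 7).
The right side is L{5} = 5/s.
So (s^2 + 3*s + 5)Y = 5/s + (s + 7).
Divide through and combine into a single rational function.

Y(s) = (s^2 + 7*s + 5)/(s^3 + 3*s^2 + 5*s)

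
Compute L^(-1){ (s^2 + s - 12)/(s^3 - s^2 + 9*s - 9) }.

-exp(t) + sin(3*t) + 2*cos(3*t)

Factor the denominator: s^3 - s^2 + 9*s - 9 = (s - 1)*(s^2 + 9).
Partial fraction decomposition gives [-1/(s - 1)] + [2*s/(s^2 + 9)] + [3/(s^2 + 9)].
Invert each term: -1/(s - 1) ↔ -e^(t); 2·s/(s^2 + 9) ↔ 2cos(3t); 1·3/(s^2 + 9) ↔ sin(3t).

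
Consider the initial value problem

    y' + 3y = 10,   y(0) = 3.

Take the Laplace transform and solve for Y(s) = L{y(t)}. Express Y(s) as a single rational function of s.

Y(s) = (3*s + 10)/(s^2 + 3*s)

Laplace-transform each side.
Using L{y'} = sY - y(0) = sY - 3, the left side becomes (s + 3)Y - (3).
The right side is L{10} = 10/s.
So (s + 3)Y = 10/s + (3).
Isolate Y and clear denominators.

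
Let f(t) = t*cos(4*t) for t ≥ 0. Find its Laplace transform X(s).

X(s) = (s - 4)*(s + 4)/(s^2 + 16)^2

L{cos(4t)} = s/(s^2 + 16).
Then apply L{t·g(t)} = -d/ds[G(s)] with G(s) = s/(s^2 + 16):
differentiating 1 time and applying the sign gives (s - 4)*(s + 4)/(s^2 + 16)^2.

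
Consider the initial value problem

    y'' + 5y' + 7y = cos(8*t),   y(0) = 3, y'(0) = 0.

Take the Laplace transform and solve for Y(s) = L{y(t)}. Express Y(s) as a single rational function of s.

Y(s) = (3*s^3 + 15*s^2 + 193*s + 960)/(s^4 + 5*s^3 + 71*s^2 + 320*s + 448)

Apply the Laplace transform to the equation.
Using L{y''} = s^2 Y - s·y(0) - y'(0) and L{y'} = sY - y(0), with y(0) = 3, y'(0) = 0, the left side becomes (s^2 + 5*s + 7)Y - (3*s + 15).
The right side is L{cos(8*t)} = s/(s^2 + 64).
So (s^2 + 5*s + 7)Y = s/(s^2 + 64) + (3*s + 15).
Divide through and combine into a single rational function.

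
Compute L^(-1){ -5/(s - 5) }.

Since L{e^(5t)} = 1/(s - 5), the inverse is e^(5*t), scaled by -5.

-5*exp(5*t)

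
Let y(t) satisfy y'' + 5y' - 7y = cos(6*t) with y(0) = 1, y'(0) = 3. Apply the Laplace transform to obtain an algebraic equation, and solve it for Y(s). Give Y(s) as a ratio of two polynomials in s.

Y(s) = (s^3 + 8*s^2 + 37*s + 288)/(s^4 + 5*s^3 + 29*s^2 + 180*s - 252)

Laplace-transform each side.
The derivative rules (L{y''} = s^2 Y - s·y(0) - y'(0) and L{y'} = sY - y(0), with y(0) = 1, y'(0) = 3) turn the left side into (s^2 + 5*s - 7)Y - (s + 8).
The right side is L{cos(6*t)} = s/(s^2 + 36).
So (s^2 + 5*s - 7)Y = s/(s^2 + 36) + (s + 8).
Isolate Y and clear denominators.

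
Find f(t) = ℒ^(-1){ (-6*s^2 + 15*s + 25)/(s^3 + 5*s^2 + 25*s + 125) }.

Factor the denominator: s^3 + 5*s^2 + 25*s + 125 = (s + 5)*(s^2 + 25).
Partial fraction decomposition gives [-4/(s + 5)] + [-2*s/(s^2 + 25)] + [25/(s^2 + 25)].
Invert each term: -4/(s + 5) ↔ -4e^(-5t); -2·s/(s^2 + 25) ↔ -2cos(5t); 5·5/(s^2 + 25) ↔ 5sin(5t).

f(t) = 5*sin(5*t) - 2*cos(5*t) - 4*exp(-5*t)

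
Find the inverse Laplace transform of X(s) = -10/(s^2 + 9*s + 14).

-2*exp(-2*t) + 2*exp(-7*t)

Factor the denominator: s^2 + 9*s + 14 = (s + 2)*(s + 7).
Partial fraction decomposition gives [-2/(s + 2)] + [2/(s + 7)].
Invert each term: -2/(s + 2) ↔ -2e^(-2t); 2/(s + 7) ↔ 2e^(-7t).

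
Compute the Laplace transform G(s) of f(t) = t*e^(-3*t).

G(s) = (s + 3)^(-2)

L{e^(-3t)} = 1/(s + 3).
Then apply L{t·g(t)} = -d/ds[H(s)] with H(s) = 1/(s + 3):
differentiating 1 time and applying the sign gives (s + 3)^(-2).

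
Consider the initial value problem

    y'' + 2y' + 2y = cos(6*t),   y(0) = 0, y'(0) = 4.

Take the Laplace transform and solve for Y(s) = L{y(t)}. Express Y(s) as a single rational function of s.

Y(s) = (4*s^2 + s + 144)/(s^4 + 2*s^3 + 38*s^2 + 72*s + 72)

Apply the Laplace transform to the equation.
The derivative rules (L{y''} = s^2 Y - s·y(0) - y'(0) and L{y'} = sY - y(0), with y(0) = 0, y'(0) = 4) turn the left side into (s^2 + 2*s + 2)Y - (4).
The right side is L{cos(6*t)} = s/(s^2 + 36).
So (s^2 + 2*s + 2)Y = s/(s^2 + 36) + (4).
Isolate Y and clear denominators.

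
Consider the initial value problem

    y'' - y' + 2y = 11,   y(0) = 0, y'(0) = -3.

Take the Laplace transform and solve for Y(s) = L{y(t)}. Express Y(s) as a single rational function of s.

Laplace-transform each side.
With L{y''} = s^2 Y - s·y(0) - y'(0) and L{y'} = sY - y(0), with y(0) = 0, y'(0) = -3: the LHS transforms to (s^2 - s + 2)Y - (-3).
The right side is L{11} = 11/s.
So (s^2 - s + 2)Y = 11/s + (-3).
Isolate Y and clear denominators.

Y(s) = (-3*s + 11)/(s^3 - s^2 + 2*s)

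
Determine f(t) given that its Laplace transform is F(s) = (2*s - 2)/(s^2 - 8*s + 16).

f(t) = 6*t*exp(4*t) + 2*exp(4*t)

Factor the denominator: s^2 - 8*s + 16 = (s - 4)^2.
Partial fraction decomposition gives [2/(s - 4)] + [6/(s - 4)^2].
Invert each term: 2/(s - 4) ↔ 2e^(4t); 6/(s - 4)^2 ↔ 6t·e^(4t).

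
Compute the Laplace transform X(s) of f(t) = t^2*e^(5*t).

L{e^(5t)} = 1/(s - 5).
Then apply L{t^2·g(t)} = (-1)^2 d^2/ds^2[G(s)] with G(s) = 1/(s - 5):
differentiating 2 times and applying the sign gives 2/(s - 5)^3.

X(s) = 2/(s - 5)^3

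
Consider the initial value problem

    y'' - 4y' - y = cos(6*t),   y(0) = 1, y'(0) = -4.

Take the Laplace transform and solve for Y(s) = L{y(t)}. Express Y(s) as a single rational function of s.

Y(s) = (s^3 - 8*s^2 + 37*s - 288)/(s^4 - 4*s^3 + 35*s^2 - 144*s - 36)

Laplace-transform each side.
With L{y''} = s^2 Y - s·y(0) - y'(0) and L{y'} = sY - y(0), with y(0) = 1, y'(0) = -4: the LHS transforms to (s^2 - 4*s - 1)Y - (s - 8).
The right side is L{cos(6*t)} = s/(s^2 + 36).
So (s^2 - 4*s - 1)Y = s/(s^2 + 36) + (s - 8).
Divide through and combine into a single rational function.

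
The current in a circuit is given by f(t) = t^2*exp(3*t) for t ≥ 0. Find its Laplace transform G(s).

G(s) = 2/(s - 3)^3

L{e^(3t)} = 1/(s - 3).
Then apply L{t^2·g(t)} = (-1)^2 d^2/ds^2[H(s)] with H(s) = 1/(s - 3):
differentiating 2 times and applying the sign gives 2/(s - 3)^3.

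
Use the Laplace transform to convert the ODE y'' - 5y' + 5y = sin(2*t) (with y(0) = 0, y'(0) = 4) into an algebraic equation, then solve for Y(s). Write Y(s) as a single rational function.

Y(s) = (4*s^2 + 18)/(s^4 - 5*s^3 + 9*s^2 - 20*s + 20)

Laplace-transform each side.
The derivative rules (L{y''} = s^2 Y - s·y(0) - y'(0) and L{y'} = sY - y(0), with y(0) = 0, y'(0) = 4) turn the left side into (s^2 - 5*s + 5)Y - (4).
The right side is L{sin(2*t)} = 2/(s^2 + 4).
So (s^2 - 5*s + 5)Y = 2/(s^2 + 4) + (4).
Divide through and combine into a single rational function.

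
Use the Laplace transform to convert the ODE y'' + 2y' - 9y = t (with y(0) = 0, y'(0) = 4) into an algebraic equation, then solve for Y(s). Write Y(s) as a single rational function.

Y(s) = (4*s^2 + 1)/(s^4 + 2*s^3 - 9*s^2)

Transform both sides with L{·}.
The derivative rules (L{y''} = s^2 Y - s·y(0) - y'(0) and L{y'} = sY - y(0), with y(0) = 0, y'(0) = 4) turn the left side into (s^2 + 2*s - 9)Y - (4).
The right side is L{t} = s^(-2).
So (s^2 + 2*s - 9)Y = s^(-2) + (4).
Isolate Y and clear denominators.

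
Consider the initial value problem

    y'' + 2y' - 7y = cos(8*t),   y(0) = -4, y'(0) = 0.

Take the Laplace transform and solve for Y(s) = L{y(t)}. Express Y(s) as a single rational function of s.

Y(s) = (-4*s^3 - 8*s^2 - 255*s - 512)/(s^4 + 2*s^3 + 57*s^2 + 128*s - 448)

Transform both sides with L{·}.
Using L{y''} = s^2 Y - s·y(0) - y'(0) and L{y'} = sY - y(0), with y(0) = -4, y'(0) = 0, the left side becomes (s^2 + 2*s - 7)Y - (-4*s - 8).
The right side is L{cos(8*t)} = s/(s^2 + 64).
So (s^2 + 2*s - 7)Y = s/(s^2 + 64) + (-4*s - 8).
Solve for Y(s) and write it as one ratio of polynomials.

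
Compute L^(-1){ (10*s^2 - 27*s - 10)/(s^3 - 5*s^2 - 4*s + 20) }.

Factor the denominator: s^3 - 5*s^2 - 4*s + 20 = (s - 5)*(s - 2)*(s + 2).
Partial fraction decomposition gives [2/(s - 2)] + [5/(s - 5)] + [3/(s + 2)].
Invert each term: 2/(s - 2) ↔ 2e^(2t); 5/(s - 5) ↔ 5e^(5t); 3/(s + 2) ↔ 3e^(-2t).

5*exp(5*t) + 2*exp(2*t) + 3*exp(-2*t)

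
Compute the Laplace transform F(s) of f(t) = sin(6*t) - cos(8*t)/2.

F(s) = -s/(2*(s^2 + 64)) + 6/(s^2 + 36)

The transform is linear, so treat each term independently.
L{sin(6t)} = 6/(s^2 + 36); (-1/2)·[L{cos(8t)} = s/(s^2 + 64)].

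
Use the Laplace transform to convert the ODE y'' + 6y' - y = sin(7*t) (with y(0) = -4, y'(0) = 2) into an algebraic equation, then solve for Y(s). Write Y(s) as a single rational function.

Apply the Laplace transform to the equation.
With L{y''} = s^2 Y - s·y(0) - y'(0) and L{y'} = sY - y(0), with y(0) = -4, y'(0) = 2: the LHS transforms to (s^2 + 6*s - 1)Y - (-4*s - 22).
The right side is L{sin(7*t)} = 7/(s^2 + 49).
So (s^2 + 6*s - 1)Y = 7/(s^2 + 49) + (-4*s - 22).
Solve for Y(s) and write it as one ratio of polynomials.

Y(s) = (-4*s^3 - 22*s^2 - 196*s - 1071)/(s^4 + 6*s^3 + 48*s^2 + 294*s - 49)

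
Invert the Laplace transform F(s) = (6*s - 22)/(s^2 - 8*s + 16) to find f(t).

Factor the denominator: s^2 - 8*s + 16 = (s - 4)^2.
Partial fraction decomposition gives [6/(s - 4)] + [2/(s - 4)^2].
Invert each term: 6/(s - 4) ↔ 6e^(4t); 2/(s - 4)^2 ↔ 2t·e^(4t).

f(t) = 2*t*exp(4*t) + 6*exp(4*t)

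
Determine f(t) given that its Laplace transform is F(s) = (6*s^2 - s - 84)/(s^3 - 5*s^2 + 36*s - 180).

Factor the denominator: s^3 - 5*s^2 + 36*s - 180 = (s - 5)*(s^2 + 36).
Partial fraction decomposition gives [1/(s - 5)] + [5*s/(s^2 + 36)] + [24/(s^2 + 36)].
Invert each term: 1/(s - 5) ↔ e^(5t); 5·s/(s^2 + 36) ↔ 5cos(6t); 4·6/(s^2 + 36) ↔ 4sin(6t).

f(t) = exp(5*t) + 4*sin(6*t) + 5*cos(6*t)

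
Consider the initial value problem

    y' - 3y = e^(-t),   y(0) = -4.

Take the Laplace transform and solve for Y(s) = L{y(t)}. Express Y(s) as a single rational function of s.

Y(s) = (-4*s - 3)/(s^2 - 2*s - 3)

Take the Laplace transform of both sides.
Using L{y'} = sY - y(0) = sY - (-4), the left side becomes (s - 3)Y - (-4).
The right side is L{e^(-t)} = 1/(s + 1).
So (s - 3)Y = 1/(s + 1) + (-4).
Solve for Y(s) and write it as one ratio of polynomials.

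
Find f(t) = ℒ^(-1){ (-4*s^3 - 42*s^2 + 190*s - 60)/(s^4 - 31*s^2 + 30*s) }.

f(t) = -3*exp(5*t) - 3*exp(t) - 2 + 4*exp(-6*t)

Factor the denominator: s^4 - 31*s^2 + 30*s = s*(s - 5)*(s - 1)*(s + 6).
Partial fraction decomposition gives [-2/s] + [4/(s + 6)] + [-3/(s - 5)] + [-3/(s - 1)].
Invert each term: -2/(s - 0) ↔ -2e^(0t); 4/(s + 6) ↔ 4e^(-6t); -3/(s - 5) ↔ -3e^(5t); -3/(s - 1) ↔ -3e^(t).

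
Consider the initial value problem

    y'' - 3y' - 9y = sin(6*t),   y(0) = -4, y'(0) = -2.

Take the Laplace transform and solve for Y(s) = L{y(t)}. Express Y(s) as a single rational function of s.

Laplace-transform each side.
Using L{y''} = s^2 Y - s·y(0) - y'(0) and L{y'} = sY - y(0), with y(0) = -4, y'(0) = -2, the left side becomes (s^2 - 3*s - 9)Y - (-4*s + 10).
The right side is L{sin(6*t)} = 6/(s^2 + 36).
So (s^2 - 3*s - 9)Y = 6/(s^2 + 36) + (-4*s + 10).
Divide through and combine into a single rational function.

Y(s) = (-4*s^3 + 10*s^2 - 144*s + 366)/(s^4 - 3*s^3 + 27*s^2 - 108*s - 324)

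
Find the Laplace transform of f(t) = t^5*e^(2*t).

120/(s - 2)^6

L{t^5} = 5!/s^6 = 120/s^6.
By the first shifting theorem, multiplying by e^(2t) replaces s with s - 2.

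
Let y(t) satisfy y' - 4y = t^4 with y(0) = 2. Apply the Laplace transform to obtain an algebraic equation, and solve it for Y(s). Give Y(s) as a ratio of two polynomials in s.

Transform both sides with L{·}.
The derivative rules (L{y'} = sY - y(0) = sY - 2) turn the left side into (s - 4)Y - (2).
The right side is L{t^4} = 24/s^5.
So (s - 4)Y = 24/s^5 + (2).
Isolate Y and clear denominators.

Y(s) = (2*s^5 + 24)/(s^6 - 4*s^5)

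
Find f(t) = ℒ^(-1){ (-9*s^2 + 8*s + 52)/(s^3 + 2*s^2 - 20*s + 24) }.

f(t) = 4*t*exp(2*t) - 4*exp(2*t) - 5*exp(-6*t)

Factor the denominator: s^3 + 2*s^2 - 20*s + 24 = (s - 2)^2*(s + 6).
Partial fraction decomposition gives [-4/(s - 2)] + [4/(s - 2)^2] + [-5/(s + 6)].
Invert each term: -4/(s - 2) ↔ -4e^(2t); 4/(s - 2)^2 ↔ 4t·e^(2t); -5/(s + 6) ↔ -5e^(-6t).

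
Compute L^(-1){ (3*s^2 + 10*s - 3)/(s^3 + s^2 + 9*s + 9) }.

2*sin(3*t) + 4*cos(3*t) - exp(-t)

Factor the denominator: s^3 + s^2 + 9*s + 9 = (s + 1)*(s^2 + 9).
Partial fraction decomposition gives [-1/(s + 1)] + [4*s/(s^2 + 9)] + [6/(s^2 + 9)].
Invert each term: -1/(s + 1) ↔ -e^(-t); 4·s/(s^2 + 9) ↔ 4cos(3t); 2·3/(s^2 + 9) ↔ 2sin(3t).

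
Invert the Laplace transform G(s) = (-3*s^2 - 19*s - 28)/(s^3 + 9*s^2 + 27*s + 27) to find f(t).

f(t) = t^2*exp(-3*t) - t*exp(-3*t) - 3*exp(-3*t)

Factor the denominator: s^3 + 9*s^2 + 27*s + 27 = (s + 3)^3.
Partial fraction decomposition gives [-3/(s + 3)] + [-1/(s + 3)^2] + [2/(s + 3)^3].
Invert each term: -3/(s + 3) ↔ -3e^(-3t); -1/(s + 3)^2 ↔ -t·e^(-3t); 2/(s + 3)^3 ↔ (1)t^2·e^(-3t).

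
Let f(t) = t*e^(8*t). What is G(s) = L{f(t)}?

L{e^(8t)} = 1/(s - 8).
Then apply L{t·g(t)} = -d/ds[H(s)] with H(s) = 1/(s - 8):
differentiating 1 time and applying the sign gives (s - 8)^(-2).

G(s) = (s - 8)^(-2)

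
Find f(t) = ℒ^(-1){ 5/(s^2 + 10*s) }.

Rewrite the denominator: s^2 + 10*s = (s + 5)^2 - 25.
The form in (s + 5) signals a first-shifting-theorem factor e^(-5t).
Since L{sinh(5t)} = 5/(s^2 - 25), the inverse is e^(-5*t)*sinh(5*t).

f(t) = exp(-5*t)*sinh(5*t)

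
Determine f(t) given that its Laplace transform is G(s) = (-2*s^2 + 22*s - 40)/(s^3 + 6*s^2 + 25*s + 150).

Factor the denominator: s^3 + 6*s^2 + 25*s + 150 = (s + 6)*(s^2 + 25).
Partial fraction decomposition gives [-4/(s + 6)] + [2*s/(s^2 + 25)] + [10/(s^2 + 25)].
Invert each term: -4/(s + 6) ↔ -4e^(-6t); 2·s/(s^2 + 25) ↔ 2cos(5t); 2·5/(s^2 + 25) ↔ 2sin(5t).

f(t) = 2*sin(5*t) + 2*cos(5*t) - 4*exp(-6*t)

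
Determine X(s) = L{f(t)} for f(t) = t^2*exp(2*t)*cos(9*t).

X(s) = 2*(s - 2)*(s^2 - 4*s - 239)/(s^2 - 4*s + 85)^3

L{cos(9t)} = s/(s^2 + 81).
Multiplying by e^(2t) shifts s → s - 2, so L{exp(2*t)*cos(9*t)} = (s - 2)/((s - 2)^2 + 81).
Then apply L{t^2·g(t)} = (-1)^2 d^2/ds^2[G(s)] with G(s) = (s - 2)/((s - 2)^2 + 81):
differentiating 2 times and applying the sign gives 2*(s - 2)*(s^2 - 4*s - 239)/(s^2 - 4*s + 85)^3.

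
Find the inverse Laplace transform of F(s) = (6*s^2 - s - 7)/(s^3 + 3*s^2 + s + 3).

Factor the denominator: s^3 + 3*s^2 + s + 3 = (s + 3)*(s^2 + 1).
Partial fraction decomposition gives [5/(s + 3)] + [s/(s^2 + 1)] + [-4/(s^2 + 1)].
Invert each term: 5/(s + 3) ↔ 5e^(-3t); 1·s/(s^2 + 1) ↔ cos(t); -4·1/(s^2 + 1) ↔ -4sin(t).

-4*sin(t) + cos(t) + 5*exp(-3*t)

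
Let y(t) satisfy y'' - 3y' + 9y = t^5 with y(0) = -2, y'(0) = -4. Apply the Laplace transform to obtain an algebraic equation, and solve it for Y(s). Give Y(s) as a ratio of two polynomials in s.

Apply the Laplace transform to the equation.
With L{y''} = s^2 Y - s·y(0) - y'(0) and L{y'} = sY - y(0), with y(0) = -2, y'(0) = -4: the LHS transforms to (s^2 - 3*s + 9)Y - (-2*s + 2).
The right side is L{t^5} = 120/s^6.
So (s^2 - 3*s + 9)Y = 120/s^6 + (-2*s + 2).
Solve for Y(s) and write it as one ratio of polynomials.

Y(s) = (-2*s^7 + 2*s^6 + 120)/(s^8 - 3*s^7 + 9*s^6)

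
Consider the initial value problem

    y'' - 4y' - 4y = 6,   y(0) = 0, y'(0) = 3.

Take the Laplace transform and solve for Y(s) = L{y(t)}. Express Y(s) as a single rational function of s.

Laplace-transform each side.
With L{y''} = s^2 Y - s·y(0) - y'(0) and L{y'} = sY - y(0), with y(0) = 0, y'(0) = 3: the LHS transforms to (s^2 - 4*s - 4)Y - (3).
The right side is L{6} = 6/s.
So (s^2 - 4*s - 4)Y = 6/s + (3).
Solve for Y(s) and write it as one ratio of polynomials.

Y(s) = (3*s + 6)/(s^3 - 4*s^2 - 4*s)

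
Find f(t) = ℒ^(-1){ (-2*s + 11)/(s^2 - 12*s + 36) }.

f(t) = -t*exp(6*t) - 2*exp(6*t)

Factor the denominator: s^2 - 12*s + 36 = (s - 6)^2.
Partial fraction decomposition gives [-2/(s - 6)] + [-1/(s - 6)^2].
Invert each term: -2/(s - 6) ↔ -2e^(6t); -1/(s - 6)^2 ↔ -t·e^(6t).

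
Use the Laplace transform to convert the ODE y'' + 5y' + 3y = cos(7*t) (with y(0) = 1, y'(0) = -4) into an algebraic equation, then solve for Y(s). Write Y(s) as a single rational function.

Apply the Laplace transform to the equation.
Using L{y''} = s^2 Y - s·y(0) - y'(0) and L{y'} = sY - y(0), with y(0) = 1, y'(0) = -4, the left side becomes (s^2 + 5*s + 3)Y - (s + 1).
The right side is L{cos(7*t)} = s/(s^2 + 49).
So (s^2 + 5*s + 3)Y = s/(s^2 + 49) + (s + 1).
Isolate Y and clear denominators.

Y(s) = (s^3 + s^2 + 50*s + 49)/(s^4 + 5*s^3 + 52*s^2 + 245*s + 147)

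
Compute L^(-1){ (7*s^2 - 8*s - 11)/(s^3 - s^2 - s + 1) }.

-6*t*exp(t) + 6*exp(t) + exp(-t)

Factor the denominator: s^3 - s^2 - s + 1 = (s - 1)^2*(s + 1).
Partial fraction decomposition gives [6/(s - 1)] + [-6/(s - 1)^2] + [1/(s + 1)].
Invert each term: 6/(s - 1) ↔ 6e^(t); -6/(s - 1)^2 ↔ -6t·e^(t); 1/(s + 1) ↔ e^(-t).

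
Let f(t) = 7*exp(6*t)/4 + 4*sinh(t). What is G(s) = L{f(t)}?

G(s) = 4/(s^2 - 1) + 7/(4*(s - 6))

Apply the Laplace transform termwise.
(4)·[L{sinh(t)} = 1/(s^2 - 1)]; (7/4)·[L{e^(6t)} = 1/(s - 6)].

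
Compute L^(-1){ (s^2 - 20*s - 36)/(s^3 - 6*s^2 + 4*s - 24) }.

-3*exp(6*t) + 2*sin(2*t) + 4*cos(2*t)

Factor the denominator: s^3 - 6*s^2 + 4*s - 24 = (s - 6)*(s^2 + 4).
Partial fraction decomposition gives [-3/(s - 6)] + [4*s/(s^2 + 4)] + [4/(s^2 + 4)].
Invert each term: -3/(s - 6) ↔ -3e^(6t); 4·s/(s^2 + 4) ↔ 4cos(2t); 2·2/(s^2 + 4) ↔ 2sin(2t).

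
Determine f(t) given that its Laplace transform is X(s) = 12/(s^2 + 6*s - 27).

Rewrite the denominator: s^2 + 6*s - 27 = (s + 3)^2 - 36.
The form in (s + 3) signals a first-shifting-theorem factor e^(-3t).
Since L{sinh(6t)} = 6/(s^2 - 36), the inverse is e^(-3*t)*sinh(6*t), scaled by 2.

f(t) = 2*exp(-3*t)*sinh(6*t)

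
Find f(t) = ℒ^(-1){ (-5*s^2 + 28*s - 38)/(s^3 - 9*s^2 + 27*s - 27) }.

f(t) = t^2*exp(3*t)/2 - 2*t*exp(3*t) - 5*exp(3*t)

Factor the denominator: s^3 - 9*s^2 + 27*s - 27 = (s - 3)^3.
Partial fraction decomposition gives [-5/(s - 3)] + [-2/(s - 3)^2] + [(s - 3)^(-3)].
Invert each term: -5/(s - 3) ↔ -5e^(3t); -2/(s - 3)^2 ↔ -2t·e^(3t); 1/(s - 3)^3 ↔ (1/2)t^2·e^(3t).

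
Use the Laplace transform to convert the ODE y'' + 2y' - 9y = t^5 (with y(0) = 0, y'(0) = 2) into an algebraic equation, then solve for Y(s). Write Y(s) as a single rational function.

Apply the Laplace transform to the equation.
The derivative rules (L{y''} = s^2 Y - s·y(0) - y'(0) and L{y'} = sY - y(0), with y(0) = 0, y'(0) = 2) turn the left side into (s^2 + 2*s - 9)Y - (2).
The right side is L{t^5} = 120/s^6.
So (s^2 + 2*s - 9)Y = 120/s^6 + (2).
Divide through and combine into a single rational function.

Y(s) = (2*s^6 + 120)/(s^8 + 2*s^7 - 9*s^6)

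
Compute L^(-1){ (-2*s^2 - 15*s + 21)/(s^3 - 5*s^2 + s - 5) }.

Factor the denominator: s^3 - 5*s^2 + s - 5 = (s - 5)*(s^2 + 1).
Partial fraction decomposition gives [-4/(s - 5)] + [2*s/(s^2 + 1)] + [-5/(s^2 + 1)].
Invert each term: -4/(s - 5) ↔ -4e^(5t); 2·s/(s^2 + 1) ↔ 2cos(t); -5·1/(s^2 + 1) ↔ -5sin(t).

-4*exp(5*t) - 5*sin(t) + 2*cos(t)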